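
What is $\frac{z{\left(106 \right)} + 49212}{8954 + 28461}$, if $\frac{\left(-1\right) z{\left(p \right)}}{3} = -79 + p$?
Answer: $\frac{49131}{37415} \approx 1.3131$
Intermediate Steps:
$z{\left(p \right)} = 237 - 3 p$ ($z{\left(p \right)} = - 3 \left(-79 + p\right) = 237 - 3 p$)
$\frac{z{\left(106 \right)} + 49212}{8954 + 28461} = \frac{\left(237 - 318\right) + 49212}{8954 + 28461} = \frac{\left(237 - 318\right) + 49212}{37415} = \left(-81 + 49212\right) \frac{1}{37415} = 49131 \cdot \frac{1}{37415} = \frac{49131}{37415}$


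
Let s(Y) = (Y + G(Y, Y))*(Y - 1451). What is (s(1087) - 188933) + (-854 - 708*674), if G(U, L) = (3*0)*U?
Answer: -1062647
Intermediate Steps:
G(U, L) = 0 (G(U, L) = 0*U = 0)
s(Y) = Y*(-1451 + Y) (s(Y) = (Y + 0)*(Y - 1451) = Y*(-1451 + Y))
(s(1087) - 188933) + (-854 - 708*674) = (1087*(-1451 + 1087) - 188933) + (-854 - 708*674) = (1087*(-364) - 188933) + (-854 - 477192) = (-395668 - 188933) - 478046 = -584601 - 478046 = -1062647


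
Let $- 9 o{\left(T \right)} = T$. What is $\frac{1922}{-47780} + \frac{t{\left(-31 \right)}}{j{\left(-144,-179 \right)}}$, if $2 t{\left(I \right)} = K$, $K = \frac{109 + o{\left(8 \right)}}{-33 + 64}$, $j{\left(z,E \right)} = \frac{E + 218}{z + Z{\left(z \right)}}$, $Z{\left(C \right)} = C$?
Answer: $- \frac{373081369}{28883010} \approx -12.917$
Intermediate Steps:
$o{\left(T \right)} = - \frac{T}{9}$
$j{\left(z,E \right)} = \frac{218 + E}{2 z}$ ($j{\left(z,E \right)} = \frac{E + 218}{z + z} = \frac{218 + E}{2 z}$)
$K = \frac{973}{279}$ ($K = \frac{109 - \frac{8}{9}}{-33 + 64} = \frac{109 - \frac{8}{9}}{31} = \frac{973}{9} \cdot \frac{1}{31} = \frac{973}{279} \approx 3.4875$)
$t{\left(I \right)} = \frac{973}{558}$ ($t{\left(I \right)} = \frac{1}{2} \cdot \frac{973}{279} = \frac{973}{558}$)
$\frac{1922}{-47780} + \frac{t{\left(-31 \right)}}{j{\left(-144,-179 \right)}} = \frac{1922}{-47780} + \frac{973}{558 \frac{218 - 179}{2 \left(-144\right)}} = 1922 \left(- \frac{1}{47780}\right) + \frac{973}{558 \cdot \frac{1}{2} \left(- \frac{1}{144}\right) 39} = - \frac{961}{23890} + \frac{973}{558 \left(- \frac{13}{96}\right)} = - \frac{961}{23890} + \frac{973}{558} \left(- \frac{96}{13}\right) = - \frac{961}{23890} - \frac{15568}{1209} = - \frac{373081369}{28883010}$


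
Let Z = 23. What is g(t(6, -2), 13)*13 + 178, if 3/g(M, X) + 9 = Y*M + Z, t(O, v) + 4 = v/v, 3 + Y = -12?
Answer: 10541/59 ≈ 178.66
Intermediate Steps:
Y = -15 (Y = -3 - 12 = -15)
t(O, v) = -3 (t(O, v) = -4 + v/v = -4 + 1 = -3)
g(M, X) = 3/(14 - 15*M) (g(M, X) = 3/(-9 + (-15*M + 23)) = 3/(-9 + (23 - 15*M)) = 3/(14 - 15*M))
g(t(6, -2), 13)*13 + 178 = (3/(14 - 15*(-3)))*13 + 178 = (3/(14 + 45))*13 + 178 = (3/59)*13 + 178 = 39/59 + 178 = 10541/59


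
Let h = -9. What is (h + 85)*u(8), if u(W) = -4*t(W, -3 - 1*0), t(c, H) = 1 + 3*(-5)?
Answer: 4256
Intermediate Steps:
t(c, H) = -14 (t(c, H) = 1 - 15 = -14)
u(W) = 56 (u(W) = -4*(-14) = 56)
(h + 85)*u(8) = (-9 + 85)*56 = 76*56 = 4256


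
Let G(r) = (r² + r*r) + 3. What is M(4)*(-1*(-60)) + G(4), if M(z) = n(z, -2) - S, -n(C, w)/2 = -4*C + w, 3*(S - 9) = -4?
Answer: 1735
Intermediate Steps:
G(r) = 3 + 2*r² (G(r) = (r² + r²) + 3 = 2*r² + 3 = 3 + 2*r²)
S = 23/3 (S = 9 + (⅓)*(-4) = 9 - 4/3 = 23/3 ≈ 7.6667)
n(C, w) = -2*w + 8*C (n(C, w) = -2*(-4*C + w) = -2*(w - 4*C) = -2*w + 8*C)
M(z) = -11/3 + 8*z (M(z) = (-2*(-2) + 8*z) - 1*23/3 = (4 + 8*z) - 23/3 = -11/3 + 8*z)
M(4)*(-1*(-60)) + G(4) = (-11/3 + 8*4)*(-1*(-60)) + (3 + 2*4²) = (-11/3 + 32)*60 + (3 + 2*16) = (85/3)*60 + (3 + 32) = 1700 + 35 = 1735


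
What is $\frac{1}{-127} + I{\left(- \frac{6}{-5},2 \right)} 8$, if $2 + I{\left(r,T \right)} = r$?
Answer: $- \frac{4069}{635} \approx -6.4079$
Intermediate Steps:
$I{\left(r,T \right)} = -2 + r$
$\frac{1}{-127} + I{\left(- \frac{6}{-5},2 \right)} 8 = \frac{1}{-127} + \left(-2 - \frac{6}{-5}\right) 8 = - \frac{1}{127} + \left(-2 - - \frac{6}{5}\right) 8 = - \frac{1}{127} + \left(-2 + \frac{6}{5}\right) 8 = - \frac{1}{127} - \frac{32}{5} = - \frac{4069}{635}$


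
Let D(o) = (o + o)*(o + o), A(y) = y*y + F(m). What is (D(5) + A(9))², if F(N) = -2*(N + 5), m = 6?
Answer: 25281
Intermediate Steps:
F(N) = -10 - 2*N (F(N) = -2*(5 + N) = -10 - 2*N)
A(y) = -22 + y² (A(y) = y*y + (-10 - 2*6) = y² + (-10 - 12) = y² - 22 = -22 + y²)
D(o) = 4*o² (D(o) = (2*o)*(2*o) = 4*o²)
(D(5) + A(9))² = (4*5² + (-22 + 9²))² = (4*25 + (-22 + 81))² = (100 + 59)² = 159² = 25281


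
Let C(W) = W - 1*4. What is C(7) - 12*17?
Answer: -201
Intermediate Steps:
C(W) = -4 + W (C(W) = W - 4 = -4 + W)
C(7) - 12*17 = (-4 + 7) - 12*17 = 3 - 204 = -201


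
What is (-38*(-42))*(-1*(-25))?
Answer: 39900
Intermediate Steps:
(-38*(-42))*(-1*(-25)) = 1596*25 = 39900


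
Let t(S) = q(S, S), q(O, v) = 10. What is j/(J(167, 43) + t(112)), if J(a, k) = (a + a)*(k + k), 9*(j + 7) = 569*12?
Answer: 2255/86202 ≈ 0.026159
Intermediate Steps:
t(S) = 10
j = 2255/3 (j = -7 + (569*12)/9 = -7 + (⅑)*6828 = -7 + 2276/3 = 2255/3 ≈ 751.67)
J(a, k) = 4*a*k (J(a, k) = (2*a)*(2*k) = 4*a*k)
j/(J(167, 43) + t(112)) = 2255/(3*(4*167*43 + 10)) = 2255/(3*(28724 + 10)) = (2255/3)/28734 = (2255/3)*(1/28734) = 2255/86202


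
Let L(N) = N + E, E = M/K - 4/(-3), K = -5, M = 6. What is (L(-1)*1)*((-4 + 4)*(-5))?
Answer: 0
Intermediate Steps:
E = 2/15 (E = 6/(-5) - 4/(-3) = 6*(-⅕) - 4*(-⅓) = -6/5 + 4/3 = 2/15 ≈ 0.13333)
L(N) = 2/15 + N (L(N) = N + 2/15 = 2/15 + N)
(L(-1)*1)*((-4 + 4)*(-5)) = ((2/15 - 1)*1)*((-4 + 4)*(-5)) = (-13/15*1)*(0*(-5)) = -13/15*0 = 0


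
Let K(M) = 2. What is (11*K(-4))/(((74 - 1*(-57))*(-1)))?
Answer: -22/131 ≈ -0.16794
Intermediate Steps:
(11*K(-4))/(((74 - 1*(-57))*(-1))) = (11*2)/(((74 - 1*(-57))*(-1))) = 22/(((74 + 57)*(-1))) = 22/((131*(-1))) = 22/(-131) = 22*(-1/131) = -22/131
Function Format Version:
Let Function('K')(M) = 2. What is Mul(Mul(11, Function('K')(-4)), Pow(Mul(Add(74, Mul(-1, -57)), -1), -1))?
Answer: Rational(-22, 131) ≈ -0.16794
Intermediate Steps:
Mul(Mul(11, Function('K')(-4)), Pow(Mul(Add(74, Mul(-1, -57)), -1), -1)) = Mul(Mul(11, 2), Pow(Mul(Add(74, Mul(-1, -57)), -1), -1)) = Mul(22, Pow(Mul(Add(74, 57), -1), -1)) = Mul(22, Pow(Mul(131, -1), -1)) = Mul(22, Pow(-131, -1)) = Mul(22, Rational(-1, 131)) = Rational(-22, 131)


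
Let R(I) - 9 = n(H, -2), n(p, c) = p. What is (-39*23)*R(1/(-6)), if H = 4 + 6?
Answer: -17043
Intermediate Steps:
H = 10
R(I) = 19 (R(I) = 9 + 10 = 19)
(-39*23)*R(1/(-6)) = -39*23*19 = -897*19 = -17043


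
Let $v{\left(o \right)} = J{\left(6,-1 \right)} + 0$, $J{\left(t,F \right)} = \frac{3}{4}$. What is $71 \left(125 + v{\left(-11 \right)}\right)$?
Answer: $\frac{35713}{4} \approx 8928.3$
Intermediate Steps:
$J{\left(t,F \right)} = \frac{3}{4}$ ($J{\left(t,F \right)} = 3 \cdot \frac{1}{4} = \frac{3}{4}$)
$v{\left(o \right)} = \frac{3}{4}$ ($v{\left(o \right)} = \frac{3}{4} + 0 = \frac{3}{4}$)
$71 \left(125 + v{\left(-11 \right)}\right) = 71 \left(125 + \frac{3}{4}\right) = 71 \cdot \frac{503}{4} = \frac{35713}{4}$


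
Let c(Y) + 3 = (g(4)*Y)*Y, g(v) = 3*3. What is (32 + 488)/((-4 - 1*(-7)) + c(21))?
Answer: 520/3969 ≈ 0.13102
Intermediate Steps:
g(v) = 9
c(Y) = -3 + 9*Y**2 (c(Y) = -3 + (9*Y)*Y = -3 + 9*Y**2)
(32 + 488)/((-4 - 1*(-7)) + c(21)) = (32 + 488)/((-4 - 1*(-7)) + (-3 + 9*21**2)) = 520/((-4 + 7) + (-3 + 9*441)) = 520/(3 + (-3 + 3969)) = 520/(3 + 3966) = 520/3969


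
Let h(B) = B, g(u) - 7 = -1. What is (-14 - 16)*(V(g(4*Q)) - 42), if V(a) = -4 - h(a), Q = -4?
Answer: 1560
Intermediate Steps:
g(u) = 6 (g(u) = 7 - 1 = 6)
V(a) = -4 - a
(-14 - 16)*(V(g(4*Q)) - 42) = (-14 - 16)*((-4 - 1*6) - 42) = -30*((-4 - 6) - 42) = -30*(-10 - 42) = -30*(-52) = 1560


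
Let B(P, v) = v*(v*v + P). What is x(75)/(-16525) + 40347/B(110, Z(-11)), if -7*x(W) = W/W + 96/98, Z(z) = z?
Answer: -10889979788/685837075 ≈ -15.878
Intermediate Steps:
x(W) = -97/343 (x(W) = -(W/W + 96/98)/7 = -(1 + 96*(1/98))/7 = -(1 + 48/49)/7 = -⅐*97/49 = -97/343)
B(P, v) = v*(P + v²) (B(P, v) = v*(v² + P) = v*(P + v²))
x(75)/(-16525) + 40347/B(110, Z(-11)) = -97/343/(-16525) + 40347/((-11*(110 + (-11)²))) = -97/343*(-1/16525) + 40347/((-11*(110 + 121))) = 97/5668075 + 40347/((-11*231)) = 97/5668075 + 40347/(-2541) = 97/5668075 + 40347*(-1/2541) = 97/5668075 - 13449/847 = -10889979788/685837075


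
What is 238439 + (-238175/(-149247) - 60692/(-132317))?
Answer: 672673392668380/2821130757 ≈ 2.3844e+5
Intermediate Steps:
238439 + (-238175/(-149247) - 60692/(-132317)) = 238439 + (-238175*(-1/149247) - 60692*(-1/132317)) = 238439 + (34025/21321 + 60692/132317) = 238439 + 5796100057/2821130757 = 672673392668380/2821130757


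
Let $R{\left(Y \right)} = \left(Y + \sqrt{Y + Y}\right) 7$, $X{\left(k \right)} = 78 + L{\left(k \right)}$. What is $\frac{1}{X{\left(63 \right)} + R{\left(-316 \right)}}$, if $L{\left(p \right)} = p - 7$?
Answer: $- \frac{1039}{2174526} - \frac{7 i \sqrt{158}}{2174526} \approx -0.00047781 - 4.0463 \cdot 10^{-5} i$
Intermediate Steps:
$L{\left(p \right)} = -7 + p$ ($L{\left(p \right)} = p - 7 = -7 + p$)
$X{\left(k \right)} = 71 + k$ ($X{\left(k \right)} = 78 + \left(-7 + k\right) = 71 + k$)
$R{\left(Y \right)} = 7 Y + 7 \sqrt{2} \sqrt{Y}$ ($R{\left(Y \right)} = \left(Y + \sqrt{2 Y}\right) 7 = \left(Y + \sqrt{2} \sqrt{Y}\right) 7 = 7 Y + 7 \sqrt{2} \sqrt{Y}$)
$\frac{1}{X{\left(63 \right)} + R{\left(-316 \right)}} = \frac{1}{\left(71 + 63\right) + \left(7 \left(-316\right) + 7 \sqrt{2} \sqrt{-316}\right)} = \frac{1}{134 - \left(2212 - 7 \sqrt{2} \cdot 2 i \sqrt{79}\right)} = \frac{1}{134 - \left(2212 - 14 i \sqrt{158}\right)} = \frac{1}{-2078 + 14 i \sqrt{158}}$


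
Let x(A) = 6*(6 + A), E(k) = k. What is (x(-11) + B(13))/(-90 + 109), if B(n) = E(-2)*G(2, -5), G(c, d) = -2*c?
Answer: -22/19 ≈ -1.1579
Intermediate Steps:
x(A) = 36 + 6*A
B(n) = 8 (B(n) = -(-4)*2 = -2*(-4) = 8)
(x(-11) + B(13))/(-90 + 109) = ((36 + 6*(-11)) + 8)/(-90 + 109) = ((36 - 66) + 8)/19 = (-30 + 8)*(1/19) = -22*1/19 = -22/19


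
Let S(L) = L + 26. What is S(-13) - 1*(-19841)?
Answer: 19854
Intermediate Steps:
S(L) = 26 + L
S(-13) - 1*(-19841) = (26 - 13) - 1*(-19841) = 13 + 19841 = 19854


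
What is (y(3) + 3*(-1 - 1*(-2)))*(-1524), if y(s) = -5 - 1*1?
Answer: 4572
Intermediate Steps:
y(s) = -6 (y(s) = -5 - 1 = -6)
(y(3) + 3*(-1 - 1*(-2)))*(-1524) = (-6 + 3*(-1 - 1*(-2)))*(-1524) = (-6 + 3*(-1 + 2))*(-1524) = (-6 + 3*1)*(-1524) = (-6 + 3)*(-1524) = -3*(-1524) = 4572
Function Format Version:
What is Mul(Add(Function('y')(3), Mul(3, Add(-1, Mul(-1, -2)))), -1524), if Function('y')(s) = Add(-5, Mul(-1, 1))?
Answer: 4572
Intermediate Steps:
Function('y')(s) = -6 (Function('y')(s) = Add(-5, -1) = -6)
Mul(Add(Function('y')(3), Mul(3, Add(-1, Mul(-1, -2)))), -1524) = Mul(Add(-6, Mul(3, Add(-1, Mul(-1, -2)))), -1524) = Mul(Add(-6, Mul(3, Add(-1, 2))), -1524) = Mul(Add(-6, Mul(3, 1)), -1524) = Mul(Add(-6, 3), -1524) = Mul(-3, -1524) = 4572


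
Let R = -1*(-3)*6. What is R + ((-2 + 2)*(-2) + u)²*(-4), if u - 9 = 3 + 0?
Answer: -558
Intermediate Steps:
u = 12 (u = 9 + (3 + 0) = 9 + 3 = 12)
R = 18 (R = 3*6 = 18)
R + ((-2 + 2)*(-2) + u)²*(-4) = 18 + ((-2 + 2)*(-2) + 12)²*(-4) = 18 + (0*(-2) + 12)²*(-4) = 18 + (0 + 12)²*(-4) = 18 + 12²*(-4) = 18 + 144*(-4) = 18 - 576 = -558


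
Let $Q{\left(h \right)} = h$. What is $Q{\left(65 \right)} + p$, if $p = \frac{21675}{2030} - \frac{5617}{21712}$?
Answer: $\frac{332410349}{4407536} \approx 75.419$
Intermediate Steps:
$p = \frac{45920509}{4407536}$ ($p = 21675 \cdot \frac{1}{2030} - \frac{5617}{21712} = \frac{4335}{406} - \frac{5617}{21712} = \frac{45920509}{4407536} \approx 10.419$)
$Q{\left(65 \right)} + p = 65 + \frac{45920509}{4407536} = \frac{332410349}{4407536}$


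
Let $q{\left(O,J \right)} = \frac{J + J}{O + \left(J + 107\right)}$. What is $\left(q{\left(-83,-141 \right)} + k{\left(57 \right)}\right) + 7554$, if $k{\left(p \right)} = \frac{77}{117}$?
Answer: $\frac{884177}{117} \approx 7557.1$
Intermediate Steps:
$q{\left(O,J \right)} = \frac{2 J}{107 + J + O}$ ($q{\left(O,J \right)} = \frac{2 J}{O + \left(107 + J\right)} = \frac{2 J}{107 + J + O}$)
$k{\left(p \right)} = \frac{77}{117}$ ($k{\left(p \right)} = 77 \cdot \frac{1}{117} = \frac{77}{117}$)
$\left(q{\left(-83,-141 \right)} + k{\left(57 \right)}\right) + 7554 = \left(2 \left(-141\right) \frac{1}{107 - 141 - 83} + \frac{77}{117}\right) + 7554 = \left(2 \left(-141\right) \frac{1}{-117} + \frac{77}{117}\right) + 7554 = \left(2 \left(-141\right) \left(- \frac{1}{117}\right) + \frac{77}{117}\right) + 7554 = \left(\frac{94}{39} + \frac{77}{117}\right) + 7554 = \frac{359}{117} + 7554 = \frac{884177}{117}$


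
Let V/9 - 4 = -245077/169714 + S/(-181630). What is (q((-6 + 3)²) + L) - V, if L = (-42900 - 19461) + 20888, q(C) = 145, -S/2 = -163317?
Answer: -637076066663403/15412576910 ≈ -41335.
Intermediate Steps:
S = 326634 (S = -2*(-163317) = 326634)
L = -41473 (L = -62361 + 20888 = -41473)
V = 105088126923/15412576910 (V = 36 + 9*(-245077/169714 + 326634/(-181630)) = 36 + 9*(-245077*1/169714 + 326634*(-1/181630)) = 36 + 9*(-245077/169714 - 163317/90815) = 36 + 9*(-49973849093/15412576910) = 36 - 449764641837/15412576910 = 105088126923/15412576910 ≈ 6.8183)
(q((-6 + 3)²) + L) - V = (145 - 41473) - 1*105088126923/15412576910 = -41328 - 105088126923/15412576910 = -637076066663403/15412576910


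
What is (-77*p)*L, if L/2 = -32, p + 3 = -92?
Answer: -468160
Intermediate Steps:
p = -95 (p = -3 - 92 = -95)
L = -64 (L = 2*(-32) = -64)
(-77*p)*L = -77*(-95)*(-64) = 7315*(-64) = -468160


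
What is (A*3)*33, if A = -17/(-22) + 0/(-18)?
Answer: 153/2 ≈ 76.500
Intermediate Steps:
A = 17/22 (A = -17*(-1/22) + 0*(-1/18) = 17/22 + 0 = 17/22 ≈ 0.77273)
(A*3)*33 = ((17/22)*3)*33 = (51/22)*33 = 153/2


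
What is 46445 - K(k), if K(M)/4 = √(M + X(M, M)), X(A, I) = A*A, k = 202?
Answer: 46445 - 4*√41006 ≈ 45635.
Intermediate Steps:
X(A, I) = A²
K(M) = 4*√(M + M²)
46445 - K(k) = 46445 - 4*√(202*(1 + 202)) = 46445 - 4*√(202*203) = 46445 - 4*√41006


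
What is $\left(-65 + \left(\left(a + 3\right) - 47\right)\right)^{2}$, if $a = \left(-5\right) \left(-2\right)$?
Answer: $9801$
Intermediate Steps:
$a = 10$
$\left(-65 + \left(\left(a + 3\right) - 47\right)\right)^{2} = \left(-65 + \left(\left(10 + 3\right) - 47\right)\right)^{2} = \left(-65 + \left(13 - 47\right)\right)^{2} = \left(-65 - 34\right)^{2} = \left(-99\right)^{2} = 9801$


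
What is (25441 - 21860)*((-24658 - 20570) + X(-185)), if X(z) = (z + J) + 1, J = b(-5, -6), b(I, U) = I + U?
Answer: -162659763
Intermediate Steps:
J = -11 (J = -5 - 6 = -11)
X(z) = -10 + z (X(z) = (z - 11) + 1 = (-11 + z) + 1 = -10 + z)
(25441 - 21860)*((-24658 - 20570) + X(-185)) = (25441 - 21860)*((-24658 - 20570) + (-10 - 185)) = 3581*(-45228 - 195) = 3581*(-45423) = -162659763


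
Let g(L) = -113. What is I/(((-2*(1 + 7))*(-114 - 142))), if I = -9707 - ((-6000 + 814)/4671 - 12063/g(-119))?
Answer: -1294834529/540490752 ≈ -2.3957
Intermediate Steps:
I = -5179338116/527823 (I = -9707 - ((-6000 + 814)/4671 - 12063/(-113)) = -9707 - (-5186*1/4671 - 12063*(-1/113)) = -9707 - (-5186/4671 + 12063/113) = -9707 - 1*55760255/527823 = -9707 - 55760255/527823 = -5179338116/527823 ≈ -9812.6)
I/(((-2*(1 + 7))*(-114 - 142))) = -5179338116*(-1/(2*(1 + 7)*(-114 - 142)))/527823 = -5179338116/(527823*(-2*8*(-256))) = -5179338116/(527823*((-16*(-256)))) = -5179338116/527823/4096 = -5179338116/527823*1/4096 = -1294834529/540490752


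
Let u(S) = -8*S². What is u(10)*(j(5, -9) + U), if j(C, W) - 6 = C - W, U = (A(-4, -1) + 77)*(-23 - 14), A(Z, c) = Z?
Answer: 2144800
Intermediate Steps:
U = -2701 (U = (-4 + 77)*(-23 - 14) = 73*(-37) = -2701)
j(C, W) = 6 + C - W (j(C, W) = 6 + (C - W) = 6 + C - W)
u(10)*(j(5, -9) + U) = (-8*10²)*((6 + 5 - 1*(-9)) - 2701) = (-8*100)*((6 + 5 + 9) - 2701) = -800*(20 - 2701) = -800*(-2681) = 2144800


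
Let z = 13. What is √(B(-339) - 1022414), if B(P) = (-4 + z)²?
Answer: I*√1022333 ≈ 1011.1*I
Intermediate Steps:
B(P) = 81 (B(P) = (-4 + 13)² = 9² = 81)
√(B(-339) - 1022414) = √(81 - 1022414) = √(-1022333) = I*√1022333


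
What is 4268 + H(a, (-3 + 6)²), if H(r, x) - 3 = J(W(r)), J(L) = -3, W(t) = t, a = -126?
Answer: 4268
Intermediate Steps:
H(r, x) = 0 (H(r, x) = 3 - 3 = 0)
4268 + H(a, (-3 + 6)²) = 4268 + 0 = 4268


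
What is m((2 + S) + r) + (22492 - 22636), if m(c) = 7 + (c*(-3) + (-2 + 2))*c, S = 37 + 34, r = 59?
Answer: -52409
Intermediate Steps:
S = 71
m(c) = 7 - 3*c**2 (m(c) = 7 + (-3*c + 0)*c = 7 + (-3*c)*c = 7 - 3*c**2)
m((2 + S) + r) + (22492 - 22636) = (7 - 3*((2 + 71) + 59)**2) + (22492 - 22636) = (7 - 3*(73 + 59)**2) - 144 = (7 - 3*132**2) - 144 = (7 - 3*17424) - 144 = (7 - 52272) - 144 = -52265 - 144 = -52409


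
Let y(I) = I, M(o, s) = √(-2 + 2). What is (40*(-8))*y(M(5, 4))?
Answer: 0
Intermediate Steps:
M(o, s) = 0 (M(o, s) = √0 = 0)
(40*(-8))*y(M(5, 4)) = (40*(-8))*0 = -320*0 = 0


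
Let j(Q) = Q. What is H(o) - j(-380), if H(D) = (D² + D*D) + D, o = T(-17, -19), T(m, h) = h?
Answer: 1083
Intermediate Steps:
o = -19
H(D) = D + 2*D² (H(D) = (D² + D²) + D = 2*D² + D = D + 2*D²)
H(o) - j(-380) = -19*(1 + 2*(-19)) - 1*(-380) = -19*(1 - 38) + 380 = -19*(-37) + 380 = 703 + 380 = 1083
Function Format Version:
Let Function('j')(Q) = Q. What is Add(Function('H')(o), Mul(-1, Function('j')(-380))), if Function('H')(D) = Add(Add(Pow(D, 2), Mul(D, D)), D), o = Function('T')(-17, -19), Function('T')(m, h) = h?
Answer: 1083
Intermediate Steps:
o = -19
Function('H')(D) = Add(D, Mul(2, Pow(D, 2))) (Function('H')(D) = Add(Add(Pow(D, 2), Pow(D, 2)), D) = Add(Mul(2, Pow(D, 2)), D) = Add(D, Mul(2, Pow(D, 2))))
Add(Function('H')(o), Mul(-1, Function('j')(-380))) = Add(Mul(-19, Add(1, Mul(2, -19))), Mul(-1, -380)) = Add(Mul(-19, Add(1, -38)), 380) = Add(Mul(-19, -37), 380) = Add(703, 380) = 1083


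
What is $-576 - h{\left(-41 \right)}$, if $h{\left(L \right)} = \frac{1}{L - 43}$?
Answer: $- \frac{48383}{84} \approx -575.99$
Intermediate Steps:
$h{\left(L \right)} = \frac{1}{-43 + L}$
$-576 - h{\left(-41 \right)} = -576 - \frac{1}{-43 - 41} = -576 - \frac{1}{-84} = -576 - - \frac{1}{84} = -576 + \frac{1}{84} = - \frac{48383}{84}$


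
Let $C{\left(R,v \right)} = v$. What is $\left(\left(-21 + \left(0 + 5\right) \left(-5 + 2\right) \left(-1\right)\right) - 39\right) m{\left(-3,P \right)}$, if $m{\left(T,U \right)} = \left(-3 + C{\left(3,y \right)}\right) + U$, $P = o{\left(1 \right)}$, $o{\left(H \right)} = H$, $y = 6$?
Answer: $-180$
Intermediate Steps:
$P = 1$
$m{\left(T,U \right)} = 3 + U$ ($m{\left(T,U \right)} = \left(-3 + 6\right) + U = 3 + U$)
$\left(\left(-21 + \left(0 + 5\right) \left(-5 + 2\right) \left(-1\right)\right) - 39\right) m{\left(-3,P \right)} = \left(\left(-21 + \left(0 + 5\right) \left(-5 + 2\right) \left(-1\right)\right) - 39\right) \left(3 + 1\right) = \left(\left(-21 + 5 \left(-3\right) \left(-1\right)\right) - 39\right) 4 = \left(\left(-21 - -15\right) - 39\right) 4 = \left(\left(-21 + 15\right) - 39\right) 4 = \left(-6 - 39\right) 4 = \left(-45\right) 4 = -180$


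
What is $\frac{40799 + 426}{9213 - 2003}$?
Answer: $\frac{8245}{1442} \approx 5.7178$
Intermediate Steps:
$\frac{40799 + 426}{9213 - 2003} = \frac{41225}{9213 + \left(-9047 + 7044\right)} = \frac{41225}{9213 - 2003} = \frac{41225}{7210} = 41225 \cdot \frac{1}{7210} = \frac{8245}{1442}$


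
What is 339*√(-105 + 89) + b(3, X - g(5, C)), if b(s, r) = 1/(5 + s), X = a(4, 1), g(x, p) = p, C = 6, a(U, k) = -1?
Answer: ⅛ + 1356*I ≈ 0.125 + 1356.0*I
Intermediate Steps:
X = -1
339*√(-105 + 89) + b(3, X - g(5, C)) = 339*√(-105 + 89) + 1/(5 + 3) = 339*√(-16) + 1/8 = 339*(4*I) + ⅛ = 1356*I + ⅛ = ⅛ + 1356*I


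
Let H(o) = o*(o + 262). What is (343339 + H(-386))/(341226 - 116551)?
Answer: 391203/224675 ≈ 1.7412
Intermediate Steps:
H(o) = o*(262 + o)
(343339 + H(-386))/(341226 - 116551) = (343339 - 386*(262 - 386))/(341226 - 116551) = (343339 - 386*(-124))/224675 = (343339 + 47864)*(1/224675) = 391203*(1/224675) = 391203/224675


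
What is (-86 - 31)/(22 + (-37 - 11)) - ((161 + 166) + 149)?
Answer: -943/2 ≈ -471.50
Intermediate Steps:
(-86 - 31)/(22 + (-37 - 11)) - ((161 + 166) + 149) = -117/(22 - 48) - (327 + 149) = -117/(-26) - 1*476 = -117*(-1/26) - 476 = 9/2 - 476 = -943/2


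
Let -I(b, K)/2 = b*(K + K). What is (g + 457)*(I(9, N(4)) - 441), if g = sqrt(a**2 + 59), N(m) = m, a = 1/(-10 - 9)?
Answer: -267345 - 5850*sqrt(213)/19 ≈ -2.7184e+5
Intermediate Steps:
a = -1/19 (a = 1/(-19) = -1/19 ≈ -0.052632)
I(b, K) = -4*K*b (I(b, K) = -2*b*(K + K) = -2*b*2*K = -4*K*b)
g = 10*sqrt(213)/19 (g = sqrt((-1/19)**2 + 59) = sqrt(1/361 + 59) = sqrt(21300/361) = 10*sqrt(213)/19 ≈ 7.6813)
(g + 457)*(I(9, N(4)) - 441) = (10*sqrt(213)/19 + 457)*(-4*4*9 - 441) = (457 + 10*sqrt(213)/19)*(-144 - 441) = (457 + 10*sqrt(213)/19)*(-585) = -267345 - 5850*sqrt(213)/19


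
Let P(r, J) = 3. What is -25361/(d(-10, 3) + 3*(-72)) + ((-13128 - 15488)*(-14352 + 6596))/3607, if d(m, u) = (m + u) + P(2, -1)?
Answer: 48919530247/793540 ≈ 61647.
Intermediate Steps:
d(m, u) = 3 + m + u (d(m, u) = (m + u) + 3 = 3 + m + u)
-25361/(d(-10, 3) + 3*(-72)) + ((-13128 - 15488)*(-14352 + 6596))/3607 = -25361/((3 - 10 + 3) + 3*(-72)) + ((-13128 - 15488)*(-14352 + 6596))/3607 = -25361/(-4 - 216) - 28616*(-7756)*(1/3607) = -25361/(-220) + 221945696*(1/3607) = -25361*(-1/220) + 221945696/3607 = 25361/220 + 221945696/3607 = 48919530247/793540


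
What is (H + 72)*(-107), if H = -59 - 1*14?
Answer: 107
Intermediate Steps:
H = -73 (H = -59 - 14 = -73)
(H + 72)*(-107) = (-73 + 72)*(-107) = -1*(-107) = 107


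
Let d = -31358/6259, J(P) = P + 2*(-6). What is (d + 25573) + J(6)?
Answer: 159992495/6259 ≈ 25562.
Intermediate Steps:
J(P) = -12 + P (J(P) = P - 12 = -12 + P)
d = -31358/6259 (d = -31358*1/6259 = -31358/6259 ≈ -5.0101)
(d + 25573) + J(6) = (-31358/6259 + 25573) + (-12 + 6) = 160030049/6259 - 6 = 159992495/6259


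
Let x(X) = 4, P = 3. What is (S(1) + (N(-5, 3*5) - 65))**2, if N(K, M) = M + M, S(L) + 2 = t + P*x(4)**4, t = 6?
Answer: 543169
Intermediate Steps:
S(L) = 772 (S(L) = -2 + (6 + 3*4**4) = -2 + (6 + 3*256) = -2 + (6 + 768) = -2 + 774 = 772)
N(K, M) = 2*M
(S(1) + (N(-5, 3*5) - 65))**2 = (772 + (2*(3*5) - 65))**2 = (772 + (2*15 - 65))**2 = (772 + (30 - 65))**2 = (772 - 35)**2 = 737**2 = 543169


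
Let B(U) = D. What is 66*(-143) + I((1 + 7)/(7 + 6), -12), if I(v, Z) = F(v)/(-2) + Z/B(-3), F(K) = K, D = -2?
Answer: -122620/13 ≈ -9432.3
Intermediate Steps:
B(U) = -2
I(v, Z) = -Z/2 - v/2 (I(v, Z) = v/(-2) + Z/(-2) = v*(-½) + Z*(-½) = -v/2 - Z/2 = -Z/2 - v/2)
66*(-143) + I((1 + 7)/(7 + 6), -12) = 66*(-143) + (-½*(-12) - (1 + 7)/(2*(7 + 6))) = -9438 + (6 - 4/13) = -9438 + 74/13 = -122620/13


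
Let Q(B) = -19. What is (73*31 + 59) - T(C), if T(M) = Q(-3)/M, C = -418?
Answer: 51083/22 ≈ 2322.0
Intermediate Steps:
T(M) = -19/M
(73*31 + 59) - T(C) = (73*31 + 59) - (-19)/(-418) = (2263 + 59) - (-19)*(-1)/418 = 2322 - 1*1/22 = 2322 - 1/22 = 51083/22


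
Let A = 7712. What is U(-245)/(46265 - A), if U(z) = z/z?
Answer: 1/38553 ≈ 2.5938e-5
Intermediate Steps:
U(z) = 1
U(-245)/(46265 - A) = 1/(46265 - 1*7712) = 1/(46265 - 7712) = 1/38553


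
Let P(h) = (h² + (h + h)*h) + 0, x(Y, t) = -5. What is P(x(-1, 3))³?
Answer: 421875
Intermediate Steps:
P(h) = 3*h² (P(h) = (h² + (2*h)*h) + 0 = (h² + 2*h²) + 0 = 3*h² + 0 = 3*h²)
P(x(-1, 3))³ = (3*(-5)²)³ = (3*25)³ = 75³ = 421875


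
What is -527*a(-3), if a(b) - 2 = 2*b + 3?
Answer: 527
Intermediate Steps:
a(b) = 5 + 2*b (a(b) = 2 + (2*b + 3) = 2 + (3 + 2*b) = 5 + 2*b)
-527*a(-3) = -527*(5 + 2*(-3)) = -527*(5 - 6) = -527*(-1) = 527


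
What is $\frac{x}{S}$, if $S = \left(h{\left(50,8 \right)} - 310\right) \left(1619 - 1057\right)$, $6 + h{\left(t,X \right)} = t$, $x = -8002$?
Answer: $\frac{4001}{74746} \approx 0.053528$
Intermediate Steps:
$h{\left(t,X \right)} = -6 + t$
$S = -149492$ ($S = \left(\left(-6 + 50\right) - 310\right) \left(1619 - 1057\right) = \left(44 - 310\right) 562 = \left(-266\right) 562 = -149492$)
$\frac{x}{S} = - \frac{8002}{-149492} = \left(-8002\right) \left(- \frac{1}{149492}\right) = \frac{4001}{74746}$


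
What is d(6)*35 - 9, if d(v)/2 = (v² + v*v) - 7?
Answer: 4541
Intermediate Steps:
d(v) = -14 + 4*v² (d(v) = 2*((v² + v*v) - 7) = 2*((v² + v²) - 7) = 2*(2*v² - 7) = 2*(-7 + 2*v²) = -14 + 4*v²)
d(6)*35 - 9 = (-14 + 4*6²)*35 - 9 = (-14 + 4*36)*35 - 9 = (-14 + 144)*35 - 9 = 130*35 - 9 = 4550 - 9 = 4541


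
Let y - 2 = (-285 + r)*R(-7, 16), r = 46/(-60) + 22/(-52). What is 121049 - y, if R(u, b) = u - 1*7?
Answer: 22822867/195 ≈ 1.1704e+5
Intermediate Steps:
R(u, b) = -7 + u (R(u, b) = u - 7 = -7 + u)
r = -232/195 (r = 46*(-1/60) + 22*(-1/52) = -23/30 - 11/26 = -232/195 ≈ -1.1897)
y = 781688/195 (y = 2 + (-285 - 232/195)*(-7 - 7) = 2 - 55807/195*(-14) = 2 + 781298/195 = 781688/195 ≈ 4008.7)
121049 - y = 121049 - 1*781688/195 = 121049 - 781688/195 = 22822867/195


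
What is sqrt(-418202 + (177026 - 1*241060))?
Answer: 2*I*sqrt(120559) ≈ 694.43*I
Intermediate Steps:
sqrt(-418202 + (177026 - 1*241060)) = sqrt(-418202 + (177026 - 241060)) = sqrt(-418202 - 64034) = sqrt(-482236) = 2*I*sqrt(120559)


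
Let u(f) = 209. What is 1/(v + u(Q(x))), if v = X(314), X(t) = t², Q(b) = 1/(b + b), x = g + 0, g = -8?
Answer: 1/98805 ≈ 1.0121e-5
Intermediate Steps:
x = -8 (x = -8 + 0 = -8)
Q(b) = 1/(2*b)
v = 98596 (v = 314² = 98596)
1/(v + u(Q(x))) = 1/(98596 + 209) = 1/98805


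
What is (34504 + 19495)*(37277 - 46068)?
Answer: -474705209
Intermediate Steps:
(34504 + 19495)*(37277 - 46068) = 53999*(-8791) = -474705209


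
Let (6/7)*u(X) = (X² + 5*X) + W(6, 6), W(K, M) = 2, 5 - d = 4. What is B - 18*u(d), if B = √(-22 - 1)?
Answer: -168 + I*√23 ≈ -168.0 + 4.7958*I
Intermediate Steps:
d = 1 (d = 5 - 1*4 = 5 - 4 = 1)
B = I*√23 (B = √(-23) = I*√23 ≈ 4.7958*I)
u(X) = 7/3 + 7*X²/6 + 35*X/6 (u(X) = 7*((X² + 5*X) + 2)/6 = 7*(2 + X² + 5*X)/6 = 7/3 + 7*X²/6 + 35*X/6)
B - 18*u(d) = I*√23 - 18*(7/3 + (7/6)*1² + (35/6)*1) = I*√23 - 18*(7/3 + (7/6)*1 + 35/6) = I*√23 - 18*(7/3 + 7/6 + 35/6) = I*√23 - 18*28/3 = I*√23 - 168 = -168 + I*√23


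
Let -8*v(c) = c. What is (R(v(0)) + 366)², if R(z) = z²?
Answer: 133956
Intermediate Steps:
v(c) = -c/8
(R(v(0)) + 366)² = ((-⅛*0)² + 366)² = (0² + 366)² = (0 + 366)² = 366² = 133956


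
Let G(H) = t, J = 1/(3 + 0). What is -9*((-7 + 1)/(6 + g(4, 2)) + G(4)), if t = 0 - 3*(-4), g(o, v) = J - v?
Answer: -1242/13 ≈ -95.538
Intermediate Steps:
J = 1/3 ≈ 0.33333
g(o, v) = 1/3 - v
t = 12 (t = 0 + 12 = 12)
G(H) = 12
-9*((-7 + 1)/(6 + g(4, 2)) + G(4)) = -9*((-7 + 1)/(6 + (1/3 - 1*2)) + 12) = -9*(-6/(6 + (1/3 - 2)) + 12) = -9*(-6/(6 - 5/3) + 12) = -9*(-6/13/3 + 12) = -9*(-6*3/13 + 12) = -9*(-18/13 + 12) = -9*138/13 = -1242/13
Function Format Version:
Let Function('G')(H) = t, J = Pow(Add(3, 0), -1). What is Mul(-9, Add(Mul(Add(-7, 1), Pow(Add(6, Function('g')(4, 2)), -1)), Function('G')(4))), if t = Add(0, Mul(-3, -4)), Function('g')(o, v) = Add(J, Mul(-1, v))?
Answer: Rational(-1242, 13) ≈ -95.538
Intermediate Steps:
J = Rational(1, 3) (J = Pow(3, -1) = Rational(1, 3) ≈ 0.33333)
Function('g')(o, v) = Add(Rational(1, 3), Mul(-1, v))
t = 12 (t = Add(0, 12) = 12)
Function('G')(H) = 12
Mul(-9, Add(Mul(Add(-7, 1), Pow(Add(6, Function('g')(4, 2)), -1)), Function('G')(4))) = Mul(-9, Add(Mul(Add(-7, 1), Pow(Add(6, Add(Rational(1, 3), Mul(-1, 2))), -1)), 12)) = Mul(-9, Add(Mul(-6, Pow(Add(6, Add(Rational(1, 3), -2)), -1)), 12)) = Mul(-9, Add(Mul(-6, Pow(Add(6, Rational(-5, 3)), -1)), 12)) = Mul(-9, Add(Mul(-6, Pow(Rational(13, 3), -1)), 12)) = Mul(-9, Add(Mul(-6, Rational(3, 13)), 12)) = Mul(-9, Add(Rational(-18, 13), 12)) = Mul(-9, Rational(138, 13)) = Rational(-1242, 13)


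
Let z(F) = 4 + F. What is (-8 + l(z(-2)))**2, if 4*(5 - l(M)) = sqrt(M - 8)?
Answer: (12 + I*sqrt(6))**2/16 ≈ 8.625 + 3.6742*I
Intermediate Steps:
l(M) = 5 - sqrt(-8 + M)/4 (l(M) = 5 - sqrt(M - 8)/4 = 5 - sqrt(-8 + M)/4)
(-8 + l(z(-2)))**2 = (-8 + (5 - sqrt(-8 + (4 - 2))/4))**2 = (-8 + (5 - sqrt(-8 + 2)/4))**2 = (-8 + (5 - I*sqrt(6)/4))**2 = (-3 - I*sqrt(6)/4)**2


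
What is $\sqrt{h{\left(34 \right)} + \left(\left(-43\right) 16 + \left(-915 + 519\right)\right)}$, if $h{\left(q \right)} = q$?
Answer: $5 i \sqrt{42} \approx 32.404 i$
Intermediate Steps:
$\sqrt{h{\left(34 \right)} + \left(\left(-43\right) 16 + \left(-915 + 519\right)\right)} = \sqrt{34 + \left(\left(-43\right) 16 + \left(-915 + 519\right)\right)} = \sqrt{34 - 1084} = \sqrt{-1050} = 5 i \sqrt{42}$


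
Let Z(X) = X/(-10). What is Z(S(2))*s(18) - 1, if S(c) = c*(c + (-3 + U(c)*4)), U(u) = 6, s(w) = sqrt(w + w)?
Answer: -143/5 ≈ -28.600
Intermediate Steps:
s(w) = sqrt(2)*sqrt(w) (s(w) = sqrt(2*w) = sqrt(2)*sqrt(w))
S(c) = c*(21 + c) (S(c) = c*(c + (-3 + 6*4)) = c*(c + (-3 + 24)) = c*(c + 21) = c*(21 + c))
Z(X) = -X/10 (Z(X) = X*(-1/10) = -X/10)
Z(S(2))*s(18) - 1 = (-(21 + 2)/5)*(sqrt(2)*sqrt(18)) - 1 = (-23/5)*(sqrt(2)*(3*sqrt(2))) - 1 = -1/10*46*6 - 1 = -23/5*6 - 1 = -138/5 - 1 = -143/5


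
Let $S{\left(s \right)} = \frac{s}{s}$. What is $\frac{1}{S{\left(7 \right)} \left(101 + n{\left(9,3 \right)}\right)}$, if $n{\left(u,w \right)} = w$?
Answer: $\frac{1}{104} \approx 0.0096154$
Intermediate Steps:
$S{\left(s \right)} = 1$
$\frac{1}{S{\left(7 \right)} \left(101 + n{\left(9,3 \right)}\right)} = \frac{1}{1 \left(101 + 3\right)} = \frac{1}{1 \cdot 104} = \frac{1}{104}$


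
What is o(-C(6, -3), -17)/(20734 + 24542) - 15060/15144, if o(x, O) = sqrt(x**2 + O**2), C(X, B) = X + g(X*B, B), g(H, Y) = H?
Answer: -1255/1262 + sqrt(433)/45276 ≈ -0.99399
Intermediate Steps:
C(X, B) = X + B*X (C(X, B) = X + X*B = X + B*X)
o(x, O) = sqrt(O**2 + x**2)
o(-C(6, -3), -17)/(20734 + 24542) - 15060/15144 = sqrt((-17)**2 + (-6*(1 - 3))**2)/(20734 + 24542) - 15060/15144 = sqrt(289 + (-6*(-2))**2)/45276 - 15060*1/15144 = sqrt(289 + (-1*(-12))**2)*(1/45276) - 1255/1262 = sqrt(289 + 12**2)*(1/45276) - 1255/1262 = sqrt(289 + 144)*(1/45276) - 1255/1262 = sqrt(433)*(1/45276) - 1255/1262 = sqrt(433)/45276 - 1255/1262 = -1255/1262 + sqrt(433)/45276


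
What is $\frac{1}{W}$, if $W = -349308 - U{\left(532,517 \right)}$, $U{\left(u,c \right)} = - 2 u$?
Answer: $- \frac{1}{348244} \approx -2.8716 \cdot 10^{-6}$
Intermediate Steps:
$W = -348244$ ($W = -349308 - \left(-2\right) 532 = -349308 - -1064 = -349308 + 1064 = -348244$)
$\frac{1}{W} = \frac{1}{-348244} = - \frac{1}{348244}$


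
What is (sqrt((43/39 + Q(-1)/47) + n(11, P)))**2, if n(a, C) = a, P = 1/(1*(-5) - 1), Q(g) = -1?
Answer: 22145/1833 ≈ 12.081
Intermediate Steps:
P = -1/6 (P = 1/(-5 - 1) = 1/(-6) = -1/6 ≈ -0.16667)
(sqrt((43/39 + Q(-1)/47) + n(11, P)))**2 = (sqrt((43/39 - 1/47) + 11))**2 = (sqrt(1982/1833 + 11))**2 = (sqrt(22145/1833))**2 = (sqrt(40591785)/1833)**2 = 22145/1833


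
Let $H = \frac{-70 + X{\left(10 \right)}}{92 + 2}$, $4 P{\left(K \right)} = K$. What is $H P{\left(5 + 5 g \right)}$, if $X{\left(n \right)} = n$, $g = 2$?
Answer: $- \frac{225}{94} \approx -2.3936$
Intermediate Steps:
$P{\left(K \right)} = \frac{K}{4}$
$H = - \frac{30}{47}$ ($H = \frac{-70 + 10}{92 + 2} = - \frac{60}{94} = \left(-60\right) \frac{1}{94} = - \frac{30}{47} \approx -0.6383$)
$H P{\left(5 + 5 g \right)} = - \frac{30 \frac{5 + 5 \cdot 2}{4}}{47} = - \frac{30 \frac{5 + 10}{4}}{47} = - \frac{30 \cdot \frac{1}{4} \cdot 15}{47} = \left(- \frac{30}{47}\right) \frac{15}{4} = - \frac{225}{94}$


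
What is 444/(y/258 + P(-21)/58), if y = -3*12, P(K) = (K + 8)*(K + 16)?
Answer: 1107336/2447 ≈ 452.53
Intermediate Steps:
P(K) = (8 + K)*(16 + K)
y = -36
444/(y/258 + P(-21)/58) = 444/(-36/258 + (128 + (-21)² + 24*(-21))/58) = 444/(-36*1/258 + (128 + 441 - 504)*(1/58)) = 444/(-6/43 + 65*(1/58)) = 444/(-6/43 + 65/58) = 444/(2447/2494) = 444*(2494/2447) = 1107336/2447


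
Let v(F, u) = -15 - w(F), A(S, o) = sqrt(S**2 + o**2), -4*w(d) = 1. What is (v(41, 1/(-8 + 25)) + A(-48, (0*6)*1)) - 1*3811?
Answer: -15111/4 ≈ -3777.8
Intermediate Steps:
w(d) = -1/4 (w(d) = -1/4*1 = -1/4)
v(F, u) = -59/4 (v(F, u) = -15 - 1*(-1/4) = -15 + 1/4 = -59/4)
(v(41, 1/(-8 + 25)) + A(-48, (0*6)*1)) - 1*3811 = (-59/4 + sqrt((-48)**2 + ((0*6)*1)**2)) - 1*3811 = (-59/4 + sqrt(2304 + (0*1)**2)) - 3811 = (-59/4 + sqrt(2304 + 0**2)) - 3811 = (-59/4 + sqrt(2304 + 0)) - 3811 = (-59/4 + sqrt(2304)) - 3811 = (-59/4 + 48) - 3811 = 133/4 - 3811 = -15111/4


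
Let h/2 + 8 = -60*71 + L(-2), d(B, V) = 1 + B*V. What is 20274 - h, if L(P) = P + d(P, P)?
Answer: 28804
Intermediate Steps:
L(P) = 1 + P + P² (L(P) = P + (1 + P*P) = P + (1 + P²) = 1 + P + P²)
h = -8530 (h = -16 + 2*(-60*71 + (1 - 2 + (-2)²)) = -16 + 2*(-4260 + (1 - 2 + 4)) = -16 + 2*(-4260 + 3) = -16 + 2*(-4257) = -16 - 8514 = -8530)
20274 - h = 20274 - 1*(-8530) = 20274 + 8530 = 28804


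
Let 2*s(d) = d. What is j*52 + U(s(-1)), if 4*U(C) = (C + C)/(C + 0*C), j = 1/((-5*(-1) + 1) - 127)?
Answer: 17/242 ≈ 0.070248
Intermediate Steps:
s(d) = d/2
j = -1/121 (j = 1/((5 + 1) - 127) = 1/(6 - 127) = 1/(-121) = -1/121 ≈ -0.0082645)
U(C) = 1/2 (U(C) = ((C + C)/(C + 0*C))/4 = ((2*C)/(C + 0))/4 = ((2*C)/C)/4 = (1/4)*2 = 1/2)
j*52 + U(s(-1)) = -1/121*52 + 1/2 = -52/121 + 1/2 = 17/242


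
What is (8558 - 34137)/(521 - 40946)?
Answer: 25579/40425 ≈ 0.63275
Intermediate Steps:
(8558 - 34137)/(521 - 40946) = -25579/(-40425) = -25579*(-1/40425) = 25579/40425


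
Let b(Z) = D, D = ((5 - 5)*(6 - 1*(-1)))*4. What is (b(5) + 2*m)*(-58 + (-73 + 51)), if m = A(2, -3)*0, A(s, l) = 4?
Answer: 0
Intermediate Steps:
m = 0 (m = 4*0 = 0)
D = 0 (D = (0*(6 + 1))*4 = (0*7)*4 = 0*4 = 0)
b(Z) = 0
(b(5) + 2*m)*(-58 + (-73 + 51)) = (0 + 2*0)*(-58 + (-73 + 51)) = (0 + 0)*(-58 - 22) = 0*(-80) = 0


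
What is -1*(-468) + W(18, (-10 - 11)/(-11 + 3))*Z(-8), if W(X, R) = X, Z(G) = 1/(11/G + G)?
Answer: 11652/25 ≈ 466.08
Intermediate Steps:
Z(G) = 1/(G + 11/G)
-1*(-468) + W(18, (-10 - 11)/(-11 + 3))*Z(-8) = -1*(-468) + 18*(-8/(11 + (-8)²)) = 468 + 18*(-8/(11 + 64)) = 468 + 18*(-8/75) = 468 - 48/25 = 11652/25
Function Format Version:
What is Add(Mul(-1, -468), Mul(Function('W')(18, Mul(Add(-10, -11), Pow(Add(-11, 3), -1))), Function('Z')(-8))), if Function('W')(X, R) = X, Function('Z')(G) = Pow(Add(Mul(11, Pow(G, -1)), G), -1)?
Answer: Rational(11652, 25) ≈ 466.08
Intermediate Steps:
Function('Z')(G) = Pow(Add(G, Mul(11, Pow(G, -1))), -1)
Add(Mul(-1, -468), Mul(Function('W')(18, Mul(Add(-10, -11), Pow(Add(-11, 3), -1))), Function('Z')(-8))) = Add(Mul(-1, -468), Mul(18, Mul(-8, Pow(Add(11, Pow(-8, 2)), -1)))) = Add(468, Mul(18, Mul(-8, Pow(Add(11, 64), -1)))) = Add(468, Mul(18, Mul(-8, Pow(75, -1)))) = Add(468, Mul(18, Mul(-8, Rational(1, 75)))) = Add(468, Mul(18, Rational(-8, 75))) = Add(468, Rational(-48, 25)) = Rational(11652, 25)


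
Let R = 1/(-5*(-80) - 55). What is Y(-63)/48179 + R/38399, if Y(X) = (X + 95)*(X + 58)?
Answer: -2119576621/638258770245 ≈ -0.0033209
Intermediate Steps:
Y(X) = (58 + X)*(95 + X) (Y(X) = (95 + X)*(58 + X) = (58 + X)*(95 + X))
R = 1/345 (R = 1/(400 - 55) = 1/345 ≈ 0.0028986)
Y(-63)/48179 + R/38399 = (5510 + (-63)² + 153*(-63))/48179 + (1/345)/38399 = (5510 + 3969 - 9639)*(1/48179) + (1/345)*(1/38399) = -160*1/48179 + 1/13247655 = -160/48179 + 1/13247655 = -2119576621/638258770245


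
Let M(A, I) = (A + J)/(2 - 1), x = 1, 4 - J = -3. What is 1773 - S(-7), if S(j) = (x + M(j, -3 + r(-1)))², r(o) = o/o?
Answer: 1772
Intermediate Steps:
J = 7 (J = 4 - 1*(-3) = 4 + 3 = 7)
r(o) = 1
M(A, I) = 7 + A (M(A, I) = (A + 7)/(2 - 1) = (7 + A)/1 = (7 + A)*1 = 7 + A)
S(j) = (8 + j)² (S(j) = (1 + (7 + j))² = (8 + j)²)
1773 - S(-7) = 1773 - (8 - 7)² = 1773 - 1*1² = 1773 - 1*1 = 1773 - 1 = 1772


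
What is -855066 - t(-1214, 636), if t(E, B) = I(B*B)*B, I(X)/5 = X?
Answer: -1287152346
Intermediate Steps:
I(X) = 5*X
t(E, B) = 5*B³ (t(E, B) = (5*(B*B))*B = (5*B²)*B = 5*B³)
-855066 - t(-1214, 636) = -855066 - 5*636³ = -855066 - 5*257259456 = -855066 - 1*1286297280 = -855066 - 1286297280 = -1287152346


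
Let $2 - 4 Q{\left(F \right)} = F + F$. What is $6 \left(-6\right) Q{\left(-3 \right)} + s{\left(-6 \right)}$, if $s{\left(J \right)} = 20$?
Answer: $-52$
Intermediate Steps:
$Q{\left(F \right)} = \frac{1}{2} - \frac{F}{2}$ ($Q{\left(F \right)} = \frac{1}{2} - \frac{F + F}{4} = \frac{1}{2} - \frac{2 F}{4} = \frac{1}{2} - \frac{F}{2}$)
$6 \left(-6\right) Q{\left(-3 \right)} + s{\left(-6 \right)} = 6 \left(-6\right) \left(\frac{1}{2} - - \frac{3}{2}\right) + 20 = - 36 \left(\frac{1}{2} + \frac{3}{2}\right) + 20 = \left(-36\right) 2 + 20 = -72 + 20 = -52$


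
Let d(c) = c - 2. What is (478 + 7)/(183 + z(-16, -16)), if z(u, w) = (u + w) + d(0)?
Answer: 485/149 ≈ 3.2550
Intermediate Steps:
d(c) = -2 + c
z(u, w) = -2 + u + w (z(u, w) = (u + w) + (-2 + 0) = (u + w) - 2 = -2 + u + w)
(478 + 7)/(183 + z(-16, -16)) = (478 + 7)/(183 + (-2 - 16 - 16)) = 485/(183 - 34) = 485/149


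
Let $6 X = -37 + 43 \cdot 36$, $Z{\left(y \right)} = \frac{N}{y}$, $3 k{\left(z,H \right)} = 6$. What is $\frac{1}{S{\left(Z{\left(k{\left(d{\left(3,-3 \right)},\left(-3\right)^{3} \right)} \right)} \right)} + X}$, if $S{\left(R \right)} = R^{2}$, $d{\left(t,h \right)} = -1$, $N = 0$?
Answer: $\frac{6}{1511} \approx 0.0039709$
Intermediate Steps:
$k{\left(z,H \right)} = 2$ ($k{\left(z,H \right)} = \frac{1}{3} \cdot 6 = 2$)
$Z{\left(y \right)} = 0$ ($Z{\left(y \right)} = \frac{0}{y} = 0$)
$X = \frac{1511}{6}$ ($X = \frac{-37 + 43 \cdot 36}{6} = \frac{-37 + 1548}{6} = \frac{1}{6} \cdot 1511 = \frac{1511}{6} \approx 251.83$)
$\frac{1}{S{\left(Z{\left(k{\left(d{\left(3,-3 \right)},\left(-3\right)^{3} \right)} \right)} \right)} + X} = \frac{1}{0^{2} + \frac{1511}{6}} = \frac{1}{0 + \frac{1511}{6}} = \frac{1}{\frac{1511}{6}} = \frac{6}{1511}$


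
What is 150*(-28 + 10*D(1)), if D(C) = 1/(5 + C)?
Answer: -3950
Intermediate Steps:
150*(-28 + 10*D(1)) = 150*(-28 + 10/(5 + 1)) = 150*(-28 + 10/6) = 150*(-28 + 10*(⅙)) = 150*(-28 + 5/3) = 150*(-79/3) = -3950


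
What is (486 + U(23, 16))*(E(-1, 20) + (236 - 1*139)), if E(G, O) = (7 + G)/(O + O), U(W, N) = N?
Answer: 487693/10 ≈ 48769.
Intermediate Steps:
E(G, O) = (7 + G)/(2*O) (E(G, O) = (7 + G)/((2*O)) = (7 + G)*(1/(2*O)) = (7 + G)/(2*O))
(486 + U(23, 16))*(E(-1, 20) + (236 - 1*139)) = (486 + 16)*((1/2)*(7 - 1)/20 + (236 - 1*139)) = 502*((1/2)*(1/20)*6 + (236 - 139)) = 502*(3/20 + 97) = 502*(1943/20) = 487693/10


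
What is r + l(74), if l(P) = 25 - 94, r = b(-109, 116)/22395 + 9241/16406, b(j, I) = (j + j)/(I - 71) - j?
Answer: -1131425665153/16533556650 ≈ -68.432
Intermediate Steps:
b(j, I) = -j + 2*j/(-71 + I) (b(j, I) = (2*j)/(-71 + I) - j = 2*j/(-71 + I) - j = -j + 2*j/(-71 + I))
r = 9389743697/16533556650 (r = -109*(73 - 1*116)/(-71 + 116)/22395 + 9241/16406 = -109*(73 - 116)/45*(1/22395) + 9241*(1/16406) = -109*1/45*(-43)*(1/22395) + 9241/16406 = (4687/45)*(1/22395) + 9241/16406 = 4687/1007775 + 9241/16406 = 9389743697/16533556650 ≈ 0.56792)
l(P) = -69
r + l(74) = 9389743697/16533556650 - 69 = -1131425665153/16533556650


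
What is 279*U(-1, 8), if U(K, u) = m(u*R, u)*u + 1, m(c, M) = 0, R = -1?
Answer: 279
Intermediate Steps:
U(K, u) = 1 (U(K, u) = 0*u + 1 = 0 + 1 = 1)
279*U(-1, 8) = 279*1 = 279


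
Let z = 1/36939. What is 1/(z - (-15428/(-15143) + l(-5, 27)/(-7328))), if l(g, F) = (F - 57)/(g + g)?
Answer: -215739126624/219705299939 ≈ -0.98195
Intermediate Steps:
z = 1/36939 ≈ 2.7072e-5
l(g, F) = (-57 + F)/(2*g) (l(g, F) = (-57 + F)/((2*g)) = (-57 + F)*(1/(2*g)) = (-57 + F)/(2*g))
1/(z - (-15428/(-15143) + l(-5, 27)/(-7328))) = 1/(1/36939 - (-15428/(-15143) + ((1/2)*(-57 + 27)/(-5))/(-7328))) = 1/(1/36939 - (-15428*(-1/15143) + ((1/2)*(-1/5)*(-30))*(-1/7328))) = 1/(1/36939 - (812/797 + 3*(-1/7328))) = 1/(1/36939 - (812/797 - 3/7328)) = 1/(1/36939 - 1*5947945/5840416) = 1/(1/36939 - 5947945/5840416) = 1/(-219705299939/215739126624) = -215739126624/219705299939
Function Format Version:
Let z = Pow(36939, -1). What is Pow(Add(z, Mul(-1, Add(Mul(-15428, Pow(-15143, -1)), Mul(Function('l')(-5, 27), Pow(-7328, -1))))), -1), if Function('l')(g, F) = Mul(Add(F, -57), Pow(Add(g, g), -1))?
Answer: Rational(-215739126624, 219705299939) ≈ -0.98195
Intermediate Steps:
z = Rational(1, 36939) ≈ 2.7072e-5
Function('l')(g, F) = Mul(Rational(1, 2), Pow(g, -1), Add(-57, F)) (Function('l')(g, F) = Mul(Add(-57, F), Pow(Mul(2, g), -1)) = Mul(Add(-57, F), Mul(Rational(1, 2), Pow(g, -1))) = Mul(Rational(1, 2), Pow(g, -1), Add(-57, F)))
Pow(Add(z, Mul(-1, Add(Mul(-15428, Pow(-15143, -1)), Mul(Function('l')(-5, 27), Pow(-7328, -1))))), -1) = Pow(Add(Rational(1, 36939), Mul(-1, Add(Mul(-15428, Pow(-15143, -1)), Mul(Mul(Rational(1, 2), Pow(-5, -1), Add(-57, 27)), Pow(-7328, -1))))), -1) = Pow(Add(Rational(1, 36939), Mul(-1, Add(Mul(-15428, Rational(-1, 15143)), Mul(Mul(Rational(1, 2), Rational(-1, 5), -30), Rational(-1, 7328))))), -1) = Pow(Add(Rational(1, 36939), Mul(-1, Add(Rational(812, 797), Mul(3, Rational(-1, 7328))))), -1) = Pow(Add(Rational(1, 36939), Mul(-1, Add(Rational(812, 797), Rational(-3, 7328)))), -1) = Pow(Add(Rational(1, 36939), Mul(-1, Rational(5947945, 5840416))), -1) = Pow(Add(Rational(1, 36939), Rational(-5947945, 5840416)), -1) = Pow(Rational(-219705299939, 215739126624), -1) = Rational(-215739126624, 219705299939)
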